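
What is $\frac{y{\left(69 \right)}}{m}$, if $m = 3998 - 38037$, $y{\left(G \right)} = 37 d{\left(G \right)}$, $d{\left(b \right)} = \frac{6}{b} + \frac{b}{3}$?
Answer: $- \frac{19647}{782897} \approx -0.025095$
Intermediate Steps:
$d{\left(b \right)} = \frac{6}{b} + \frac{b}{3}$ ($d{\left(b \right)} = \frac{6}{b} + b \frac{1}{3} = \frac{6}{b} + \frac{b}{3}$)
$y{\left(G \right)} = \frac{222}{G} + \frac{37 G}{3}$ ($y{\left(G \right)} = 37 \left(\frac{6}{G} + \frac{G}{3}\right) = \frac{222}{G} + \frac{37 G}{3}$)
$m = -34039$
$\frac{y{\left(69 \right)}}{m} = \frac{\frac{222}{69} + \frac{37}{3} \cdot 69}{-34039} = \left(222 \cdot \frac{1}{69} + 851\right) \left(- \frac{1}{34039}\right) = \left(\frac{74}{23} + 851\right) \left(- \frac{1}{34039}\right) = \frac{19647}{23} \left(- \frac{1}{34039}\right) = - \frac{19647}{782897}$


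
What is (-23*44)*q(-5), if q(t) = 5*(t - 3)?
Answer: 40480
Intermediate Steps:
q(t) = -15 + 5*t (q(t) = 5*(-3 + t) = -15 + 5*t)
(-23*44)*q(-5) = (-23*44)*(-15 + 5*(-5)) = -1012*(-15 - 25) = -1012*(-40) = 40480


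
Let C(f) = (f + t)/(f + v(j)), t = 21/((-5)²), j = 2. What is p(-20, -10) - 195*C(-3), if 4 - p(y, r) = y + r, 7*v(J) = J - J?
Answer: -532/5 ≈ -106.40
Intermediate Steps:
v(J) = 0 (v(J) = (J - J)/7 = (⅐)*0 = 0)
t = 21/25 ≈ 0.84000
p(y, r) = 4 - r - y (p(y, r) = 4 - (y + r) = 4 - (r + y) = 4 + (-r - y) = 4 - r - y)
C(f) = (21/25 + f)/f (C(f) = (f + 21/25)/(f + 0) = (21/25 + f)/f)
p(-20, -10) - 195*C(-3) = (4 - 1*(-10) - 1*(-20)) - 195*(21/25 - 3)/(-3) = (4 + 10 + 20) - (-65)*(-54)/25 = 34 - 195*18/25 = 34 - 702/5 = -532/5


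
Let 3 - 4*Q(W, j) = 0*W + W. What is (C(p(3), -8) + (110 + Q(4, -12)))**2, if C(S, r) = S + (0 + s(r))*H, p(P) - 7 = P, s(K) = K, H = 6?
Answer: 82369/16 ≈ 5148.1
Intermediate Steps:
Q(W, j) = 3/4 - W/4 (Q(W, j) = 3/4 - (0*W + W)/4 = 3/4 - (0 + W)/4 = 3/4 - W/4)
p(P) = 7 + P
C(S, r) = S + 6*r (C(S, r) = S + (0 + r)*6 = S + r*6 = S + 6*r)
(C(p(3), -8) + (110 + Q(4, -12)))**2 = (((7 + 3) + 6*(-8)) + (110 + (3/4 - 1/4*4)))**2 = ((10 - 48) + (110 + (3/4 - 1)))**2 = (-38 + (110 - 1/4))**2 = (-38 + 439/4)**2 = (287/4)**2 = 82369/16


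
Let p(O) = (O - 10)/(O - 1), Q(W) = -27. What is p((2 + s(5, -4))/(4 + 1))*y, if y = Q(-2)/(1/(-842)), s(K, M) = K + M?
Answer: 534249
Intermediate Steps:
y = 22734 (y = -27/(1/(-842)) = -27/(-1/842) = -27*(-842) = 22734)
p(O) = (-10 + O)/(-1 + O)
p((2 + s(5, -4))/(4 + 1))*y = ((-10 + (2 + (5 - 4))/(4 + 1))/(-1 + (2 + (5 - 4))/(4 + 1)))*22734 = ((-10 + (2 + 1)/5)/(-1 + (2 + 1)/5))*22734 = ((-10 + 3*(⅕))/(-1 + 3*(⅕)))*22734 = ((-10 + ⅗)/(-1 + ⅗))*22734 = (-47/5/(-⅖))*22734 = -5/2*(-47/5)*22734 = (47/2)*22734 = 534249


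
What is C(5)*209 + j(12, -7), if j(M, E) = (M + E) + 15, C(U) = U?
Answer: 1065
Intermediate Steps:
j(M, E) = 15 + E + M (j(M, E) = (E + M) + 15 = 15 + E + M)
C(5)*209 + j(12, -7) = 5*209 + (15 - 7 + 12) = 1045 + 20 = 1065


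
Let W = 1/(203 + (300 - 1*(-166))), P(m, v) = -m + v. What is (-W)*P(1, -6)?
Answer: 7/669 ≈ 0.010463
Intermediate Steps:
P(m, v) = v - m
W = 1/669 (W = 1/(203 + (300 + 166)) = 1/(203 + 466) = 1/669 ≈ 0.0014948)
(-W)*P(1, -6) = (-1*1/669)*(-6 - 1*1) = -(-6 - 1)/669 = -1/669*(-7) = 7/669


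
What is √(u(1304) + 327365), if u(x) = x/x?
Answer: 3*√36374 ≈ 572.16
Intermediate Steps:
u(x) = 1
√(u(1304) + 327365) = √(1 + 327365) = √327366 = 3*√36374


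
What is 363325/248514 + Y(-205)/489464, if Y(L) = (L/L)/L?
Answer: 298820277463/204392824440 ≈ 1.4620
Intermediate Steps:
Y(L) = 1/L
363325/248514 + Y(-205)/489464 = 363325/248514 + 1/(-205*489464) = 363325*(1/248514) - 1/205*1/489464 = 363325/248514 - 1/100340120 = 298820277463/204392824440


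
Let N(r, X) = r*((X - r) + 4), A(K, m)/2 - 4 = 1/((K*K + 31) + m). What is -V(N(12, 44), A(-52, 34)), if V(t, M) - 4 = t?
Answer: -436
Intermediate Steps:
A(K, m) = 8 + 2/(31 + m + K²) (A(K, m) = 8 + 2/((K*K + 31) + m) = 8 + 2/((K² + 31) + m) = 8 + 2/((31 + K²) + m) = 8 + 2/(31 + m + K²))
N(r, X) = r*(4 + X - r)
V(t, M) = 4 + t
-V(N(12, 44), A(-52, 34)) = -(4 + 12*(4 + 44 - 1*12)) = -(4 + 12*(4 + 44 - 12)) = -(4 + 12*36) = -(4 + 432) = -1*436 = -436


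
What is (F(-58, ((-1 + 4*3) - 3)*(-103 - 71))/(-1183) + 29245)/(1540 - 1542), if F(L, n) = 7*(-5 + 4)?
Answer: -2471203/169 ≈ -14623.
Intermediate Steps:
F(L, n) = -7 (F(L, n) = 7*(-1) = -7)
(F(-58, ((-1 + 4*3) - 3)*(-103 - 71))/(-1183) + 29245)/(1540 - 1542) = (-7/(-1183) + 29245)/(1540 - 1542) = (-7*(-1/1183) + 29245)/(-2) = (1/169 + 29245)*(-½) = (4942406/169)*(-½) = -2471203/169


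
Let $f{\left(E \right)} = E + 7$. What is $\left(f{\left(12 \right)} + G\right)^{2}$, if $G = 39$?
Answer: $3364$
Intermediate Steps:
$f{\left(E \right)} = 7 + E$
$\left(f{\left(12 \right)} + G\right)^{2} = \left(\left(7 + 12\right) + 39\right)^{2} = \left(19 + 39\right)^{2} = 58^{2} = 3364$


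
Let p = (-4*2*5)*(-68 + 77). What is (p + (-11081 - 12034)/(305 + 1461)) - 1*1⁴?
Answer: -660641/1766 ≈ -374.09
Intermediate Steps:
p = -360 (p = -8*5*9 = -40*9 = -360)
(p + (-11081 - 12034)/(305 + 1461)) - 1*1⁴ = (-360 + (-11081 - 12034)/(305 + 1461)) - 1*1⁴ = (-360 - 23115/1766) - 1*1 = (-360 - 23115*1/1766) - 1 = (-360 - 23115/1766) - 1 = -658875/1766 - 1 = -660641/1766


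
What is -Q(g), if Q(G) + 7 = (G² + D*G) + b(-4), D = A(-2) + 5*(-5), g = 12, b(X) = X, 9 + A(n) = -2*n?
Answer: 227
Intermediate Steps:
A(n) = -9 - 2*n
D = -30 (D = (-9 - 2*(-2)) + 5*(-5) = (-9 + 4) - 25 = -5 - 25 = -30)
Q(G) = -11 + G² - 30*G (Q(G) = -7 + ((G² - 30*G) - 4) = -7 + (-4 + G² - 30*G) = -11 + G² - 30*G)
-Q(g) = -(-11 + 12² - 30*12) = -(-11 + 144 - 360) = -1*(-227) = 227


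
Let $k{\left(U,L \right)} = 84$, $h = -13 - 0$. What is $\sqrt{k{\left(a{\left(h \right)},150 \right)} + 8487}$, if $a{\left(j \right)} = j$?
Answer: $\sqrt{8571} \approx 92.58$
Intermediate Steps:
$h = -13$ ($h = -13 + 0 = -13$)
$\sqrt{k{\left(a{\left(h \right)},150 \right)} + 8487} = \sqrt{84 + 8487} = \sqrt{8571}$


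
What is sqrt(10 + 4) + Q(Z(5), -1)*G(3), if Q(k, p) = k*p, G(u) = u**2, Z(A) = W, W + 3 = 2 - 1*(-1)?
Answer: sqrt(14) ≈ 3.7417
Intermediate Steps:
W = 0 (W = -3 + (2 - 1*(-1)) = -3 + (2 + 1) = -3 + 3 = 0)
Z(A) = 0
sqrt(10 + 4) + Q(Z(5), -1)*G(3) = sqrt(10 + 4) + (0*(-1))*3**2 = sqrt(14) + 0*9 = sqrt(14) + 0 = sqrt(14)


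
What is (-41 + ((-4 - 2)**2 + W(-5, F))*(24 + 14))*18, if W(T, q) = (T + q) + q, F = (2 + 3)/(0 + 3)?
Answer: 22746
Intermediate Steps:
F = 5/3 ≈ 1.6667
W(T, q) = T + 2*q
(-41 + ((-4 - 2)**2 + W(-5, F))*(24 + 14))*18 = (-41 + ((-4 - 2)**2 + (-5 + 2*(5/3)))*(24 + 14))*18 = (-41 + ((-6)**2 + (-5 + 10/3))*38)*18 = (-41 + (36 - 5/3)*38)*18 = (-41 + (103/3)*38)*18 = (-41 + 3914/3)*18 = (3791/3)*18 = 22746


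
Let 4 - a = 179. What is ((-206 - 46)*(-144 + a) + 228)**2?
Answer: 6498939456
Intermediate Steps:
a = -175 (a = 4 - 1*179 = 4 - 179 = -175)
((-206 - 46)*(-144 + a) + 228)**2 = ((-206 - 46)*(-144 - 175) + 228)**2 = (-252*(-319) + 228)**2 = (80388 + 228)**2 = 80616**2 = 6498939456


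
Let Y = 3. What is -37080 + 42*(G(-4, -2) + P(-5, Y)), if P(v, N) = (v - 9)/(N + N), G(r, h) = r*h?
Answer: -36842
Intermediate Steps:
G(r, h) = h*r
P(v, N) = (-9 + v)/(2*N) (P(v, N) = (-9 + v)/((2*N)) = (-9 + v)*(1/(2*N)) = (-9 + v)/(2*N))
-37080 + 42*(G(-4, -2) + P(-5, Y)) = -37080 + 42*(-2*(-4) + (½)*(-9 - 5)/3) = -37080 + 42*(8 + (½)*(⅓)*(-14)) = -37080 + 42*(8 - 7/3) = -37080 + 42*(17/3) = -37080 + 238 = -36842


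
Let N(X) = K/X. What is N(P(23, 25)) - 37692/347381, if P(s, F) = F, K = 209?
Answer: 71660329/8684525 ≈ 8.2515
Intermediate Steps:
N(X) = 209/X
N(P(23, 25)) - 37692/347381 = 209/25 - 37692/347381 = 71660329/8684525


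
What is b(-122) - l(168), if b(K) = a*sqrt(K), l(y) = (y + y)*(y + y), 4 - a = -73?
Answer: -112896 + 77*I*sqrt(122) ≈ -1.129e+5 + 850.49*I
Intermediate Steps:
a = 77 (a = 4 - 1*(-73) = 4 + 73 = 77)
l(y) = 4*y**2 (l(y) = (2*y)*(2*y) = 4*y**2)
b(K) = 77*sqrt(K)
b(-122) - l(168) = 77*sqrt(-122) - 4*168**2 = 77*(I*sqrt(122)) - 4*28224 = 77*I*sqrt(122) - 1*112896 = 77*I*sqrt(122) - 112896 = -112896 + 77*I*sqrt(122)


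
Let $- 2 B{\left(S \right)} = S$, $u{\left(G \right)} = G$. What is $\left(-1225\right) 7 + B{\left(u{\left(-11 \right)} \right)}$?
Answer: $- \frac{17139}{2} \approx -8569.5$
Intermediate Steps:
$B{\left(S \right)} = - \frac{S}{2}$
$\left(-1225\right) 7 + B{\left(u{\left(-11 \right)} \right)} = \left(-1225\right) 7 - - \frac{11}{2} = -8575 + \frac{11}{2} = - \frac{17139}{2}$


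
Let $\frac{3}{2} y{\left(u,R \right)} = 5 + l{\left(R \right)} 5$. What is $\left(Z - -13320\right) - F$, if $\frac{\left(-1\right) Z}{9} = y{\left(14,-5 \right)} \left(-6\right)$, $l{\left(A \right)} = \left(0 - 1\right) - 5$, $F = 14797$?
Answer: $-2377$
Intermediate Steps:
$l{\left(A \right)} = -6$ ($l{\left(A \right)} = -1 - 5 = -6$)
$y{\left(u,R \right)} = - \frac{50}{3}$ ($y{\left(u,R \right)} = \frac{2 \left(5 - 30\right)}{3} = \frac{2}{3} \left(-25\right) = - \frac{50}{3}$)
$Z = -900$ ($Z = - 9 \left(\left(- \frac{50}{3}\right) \left(-6\right)\right) = \left(-9\right) 100 = -900$)
$\left(Z - -13320\right) - F = \left(-900 - -13320\right) - 14797 = \left(-900 + 13320\right) - 14797 = 12420 - 14797 = -2377$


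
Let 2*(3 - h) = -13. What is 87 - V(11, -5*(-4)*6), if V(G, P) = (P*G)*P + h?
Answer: -316645/2 ≈ -1.5832e+5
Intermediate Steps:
h = 19/2 (h = 3 - 1/2*(-13) = 3 + 13/2 = 19/2 ≈ 9.5000)
V(G, P) = 19/2 + G*P**2 (V(G, P) = (P*G)*P + 19/2 = (G*P)*P + 19/2 = G*P**2 + 19/2 = 19/2 + G*P**2)
87 - V(11, -5*(-4)*6) = 87 - (19/2 + 11*(-5*(-4)*6)**2) = 87 - (19/2 + 11*(20*6)**2) = 87 - (19/2 + 11*120**2) = 87 - (19/2 + 11*14400) = 87 - (19/2 + 158400) = 87 - 1*316819/2 = 87 - 316819/2 = -316645/2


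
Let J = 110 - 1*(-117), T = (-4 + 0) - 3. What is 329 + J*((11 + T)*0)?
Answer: 329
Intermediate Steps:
T = -7 (T = -4 - 3 = -7)
J = 227 (J = 110 + 117 = 227)
329 + J*((11 + T)*0) = 329 + 227*((11 - 7)*0) = 329 + 227*(4*0) = 329 + 227*0 = 329 + 0 = 329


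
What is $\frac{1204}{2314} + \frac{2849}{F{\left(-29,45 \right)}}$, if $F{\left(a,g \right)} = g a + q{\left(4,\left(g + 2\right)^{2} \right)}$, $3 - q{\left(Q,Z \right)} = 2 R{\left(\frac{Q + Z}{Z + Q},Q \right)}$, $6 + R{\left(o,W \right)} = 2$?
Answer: $- \frac{2517305}{1497158} \approx -1.6814$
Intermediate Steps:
$R{\left(o,W \right)} = -4$ ($R{\left(o,W \right)} = -6 + 2 = -4$)
$q{\left(Q,Z \right)} = 11$ ($q{\left(Q,Z \right)} = 3 - 2 \left(-4\right) = 3 - -8 = 3 + 8 = 11$)
$F{\left(a,g \right)} = 11 + a g$ ($F{\left(a,g \right)} = g a + 11 = a g + 11 = 11 + a g$)
$\frac{1204}{2314} + \frac{2849}{F{\left(-29,45 \right)}} = \frac{1204}{2314} + \frac{2849}{11 - 1305} = 1204 \cdot \frac{1}{2314} + \frac{2849}{11 - 1305} = \frac{602}{1157} + \frac{2849}{-1294} = \frac{602}{1157} + 2849 \left(- \frac{1}{1294}\right) = \frac{602}{1157} - \frac{2849}{1294} = - \frac{2517305}{1497158}$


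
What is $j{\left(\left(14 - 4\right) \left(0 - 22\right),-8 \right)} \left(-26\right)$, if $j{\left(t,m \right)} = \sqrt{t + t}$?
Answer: $- 52 i \sqrt{110} \approx - 545.38 i$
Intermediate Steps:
$j{\left(t,m \right)} = \sqrt{2} \sqrt{t}$ ($j{\left(t,m \right)} = \sqrt{2 t} = \sqrt{2} \sqrt{t}$)
$j{\left(\left(14 - 4\right) \left(0 - 22\right),-8 \right)} \left(-26\right) = \sqrt{2} \sqrt{\left(14 - 4\right) \left(0 - 22\right)} \left(-26\right) = \sqrt{2} \sqrt{10 \left(-22\right)} \left(-26\right) = \sqrt{2} \sqrt{-220} \left(-26\right) = \sqrt{2} \cdot 2 i \sqrt{55} \left(-26\right) = 2 i \sqrt{110} \left(-26\right) = - 52 i \sqrt{110}$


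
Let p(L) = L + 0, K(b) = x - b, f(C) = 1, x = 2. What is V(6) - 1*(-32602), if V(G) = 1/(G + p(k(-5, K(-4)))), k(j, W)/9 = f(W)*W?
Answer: 1956121/60 ≈ 32602.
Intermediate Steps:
K(b) = 2 - b
k(j, W) = 9*W (k(j, W) = 9*(1*W) = 9*W)
p(L) = L
V(G) = 1/(54 + G) (V(G) = 1/(G + 9*(2 - 1*(-4))) = 1/(G + 9*(2 + 4)) = 1/(G + 9*6) = 1/(G + 54) = 1/(54 + G))
V(6) - 1*(-32602) = 1/(54 + 6) - 1*(-32602) = 1/60 + 32602 = 1956121/60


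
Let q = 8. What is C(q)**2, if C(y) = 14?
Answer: 196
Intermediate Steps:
C(q)**2 = 14**2 = 196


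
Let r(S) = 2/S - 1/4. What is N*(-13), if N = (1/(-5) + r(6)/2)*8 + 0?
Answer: 247/15 ≈ 16.467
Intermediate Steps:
r(S) = -¼ + 2/S (r(S) = 2/S - 1*¼ = 2/S - ¼ = -¼ + 2/S)
N = -19/15 (N = (1/(-5) + ((¼)*(8 - 1*6)/6)/2)*8 + 0 = (1*(-⅕) + ((¼)*(⅙)*(8 - 6))*(½))*8 + 0 = (-⅕ + ((¼)*(⅙)*2)*(½))*8 + 0 = (-⅕ + (1/12)*(½))*8 + 0 = (-⅕ + 1/24)*8 + 0 = -19/120*8 + 0 = -19/15 + 0 = -19/15 ≈ -1.2667)
N*(-13) = -19/15*(-13) = 247/15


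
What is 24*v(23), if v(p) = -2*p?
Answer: -1104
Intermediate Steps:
24*v(23) = 24*(-2*23) = 24*(-46) = -1104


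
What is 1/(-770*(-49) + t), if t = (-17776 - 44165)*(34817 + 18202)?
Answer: -1/3284012149 ≈ -3.0451e-10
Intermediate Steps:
t = -3284049879 (t = -61941*53019 = -3284049879)
1/(-770*(-49) + t) = 1/(-770*(-49) - 3284049879) = 1/(37730 - 3284049879) = 1/(-3284012149) = -1/3284012149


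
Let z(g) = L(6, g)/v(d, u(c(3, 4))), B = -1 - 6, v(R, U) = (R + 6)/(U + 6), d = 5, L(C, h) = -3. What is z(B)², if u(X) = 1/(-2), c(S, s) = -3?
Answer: 9/4 ≈ 2.2500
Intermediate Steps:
u(X) = -½
v(R, U) = (6 + R)/(6 + U)
B = -7
z(g) = -3/2 (z(g) = -3*(6 - ½)/(6 + 5) = -3/(11/(11/2)) = -3/((2/11)*11) = -3/2)
z(B)² = (-3/2)² = 9/4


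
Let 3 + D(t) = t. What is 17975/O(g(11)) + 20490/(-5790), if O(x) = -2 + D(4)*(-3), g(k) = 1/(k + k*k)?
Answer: -694518/193 ≈ -3598.5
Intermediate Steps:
D(t) = -3 + t
g(k) = 1/(k + k**2)
O(x) = -5 (O(x) = -2 + (-3 + 4)*(-3) = -2 + 1*(-3) = -2 - 3 = -5)
17975/O(g(11)) + 20490/(-5790) = 17975/(-5) + 20490/(-5790) = 17975*(-1/5) + 20490*(-1/5790) = -3595 - 683/193 = -694518/193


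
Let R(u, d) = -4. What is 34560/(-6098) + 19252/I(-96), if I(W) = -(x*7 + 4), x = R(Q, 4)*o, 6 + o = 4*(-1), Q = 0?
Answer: -15901717/216479 ≈ -73.456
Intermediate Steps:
o = -10 (o = -6 + 4*(-1) = -6 - 4 = -10)
x = 40 (x = -4*(-10) = 40)
I(W) = -284 (I(W) = -(40*7 + 4) = -(280 + 4) = -1*284 = -284)
34560/(-6098) + 19252/I(-96) = 34560/(-6098) + 19252/(-284) = 34560*(-1/6098) + 19252*(-1/284) = -17280/3049 - 4813/71 = -15901717/216479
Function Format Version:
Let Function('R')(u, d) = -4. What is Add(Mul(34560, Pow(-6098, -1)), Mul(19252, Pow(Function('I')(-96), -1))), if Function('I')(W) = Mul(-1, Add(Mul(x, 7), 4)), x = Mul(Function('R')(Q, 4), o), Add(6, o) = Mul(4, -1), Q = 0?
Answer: Rational(-15901717, 216479) ≈ -73.456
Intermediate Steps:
o = -10 (o = Add(-6, Mul(4, -1)) = Add(-6, -4) = -10)
x = 40 (x = Mul(-4, -10) = 40)
Function('I')(W) = -284 (Function('I')(W) = Mul(-1, Add(Mul(40, 7), 4)) = Mul(-1, Add(280, 4)) = Mul(-1, 284) = -284)
Add(Mul(34560, Pow(-6098, -1)), Mul(19252, Pow(Function('I')(-96), -1))) = Add(Mul(34560, Pow(-6098, -1)), Mul(19252, Pow(-284, -1))) = Add(Mul(34560, Rational(-1, 6098)), Mul(19252, Rational(-1, 284))) = Add(Rational(-17280, 3049), Rational(-4813, 71)) = Rational(-15901717, 216479)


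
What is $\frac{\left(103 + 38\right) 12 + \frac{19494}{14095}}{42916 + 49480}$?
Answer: $\frac{11934117}{651160810} \approx 0.018327$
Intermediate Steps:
$\frac{\left(103 + 38\right) 12 + \frac{19494}{14095}}{42916 + 49480} = \frac{141 \cdot 12 + 19494 \cdot \frac{1}{14095}}{92396} = \left(1692 + \frac{19494}{14095}\right) \frac{1}{92396} = \frac{23868234}{14095} \cdot \frac{1}{92396} = \frac{11934117}{651160810}$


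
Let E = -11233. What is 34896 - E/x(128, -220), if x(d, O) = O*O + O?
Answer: 1681300513/48180 ≈ 34896.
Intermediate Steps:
x(d, O) = O + O**2 (x(d, O) = O**2 + O = O + O**2)
34896 - E/x(128, -220) = 34896 - (-11233)/((-220*(1 - 220))) = 34896 - (-11233)/((-220*(-219))) = 34896 - (-11233)/48180 = 34896 - 1*(-11233/48180) = 34896 + 11233/48180 = 1681300513/48180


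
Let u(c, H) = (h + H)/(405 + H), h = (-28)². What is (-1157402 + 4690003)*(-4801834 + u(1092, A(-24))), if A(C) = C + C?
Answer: -6055775401719202/357 ≈ -1.6963e+13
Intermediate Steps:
h = 784
A(C) = 2*C
u(c, H) = (784 + H)/(405 + H)
(-1157402 + 4690003)*(-4801834 + u(1092, A(-24))) = (-1157402 + 4690003)*(-4801834 + (784 + 2*(-24))/(405 + 2*(-24))) = 3532601*(-4801834 + (784 - 48)/(405 - 48)) = 3532601*(-4801834 + 736/357) = 3532601*(-1714254002/357) = -6055775401719202/357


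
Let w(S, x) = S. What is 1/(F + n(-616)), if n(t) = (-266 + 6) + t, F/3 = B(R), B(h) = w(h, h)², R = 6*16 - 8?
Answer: 1/22356 ≈ 4.4731e-5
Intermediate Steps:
R = 88 (R = 96 - 8 = 88)
B(h) = h²
F = 23232 (F = 3*88² = 3*7744 = 23232)
n(t) = -260 + t
1/(F + n(-616)) = 1/(23232 + (-260 - 616)) = 1/(23232 - 876) = 1/22356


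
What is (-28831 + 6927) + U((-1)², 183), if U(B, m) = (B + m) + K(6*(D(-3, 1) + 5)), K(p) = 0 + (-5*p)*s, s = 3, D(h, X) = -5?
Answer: -21720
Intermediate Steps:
K(p) = -15*p (K(p) = 0 - 5*p*3 = 0 - 15*p = -15*p)
U(B, m) = B + m (U(B, m) = (B + m) - 90*(-5 + 5) = (B + m) - 90*0 = (B + m) - 15*0 = (B + m) + 0 = B + m)
(-28831 + 6927) + U((-1)², 183) = (-28831 + 6927) + ((-1)² + 183) = -21904 + (1 + 183) = -21904 + 184 = -21720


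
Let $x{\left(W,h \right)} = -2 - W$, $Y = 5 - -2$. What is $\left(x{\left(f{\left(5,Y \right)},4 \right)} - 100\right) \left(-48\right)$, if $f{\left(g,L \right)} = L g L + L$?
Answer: $16992$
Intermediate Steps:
$Y = 7$ ($Y = 5 + 2 = 7$)
$f{\left(g,L \right)} = L + g L^{2}$ ($f{\left(g,L \right)} = g L^{2} + L = L + g L^{2}$)
$\left(x{\left(f{\left(5,Y \right)},4 \right)} - 100\right) \left(-48\right) = \left(\left(-2 - 7 \left(1 + 7 \cdot 5\right)\right) - 100\right) \left(-48\right) = \left(\left(-2 - 7 \left(1 + 35\right)\right) - 100\right) \left(-48\right) = \left(\left(-2 - 7 \cdot 36\right) - 100\right) \left(-48\right) = \left(\left(-2 - 252\right) - 100\right) \left(-48\right) = \left(-254 - 100\right) \left(-48\right) = \left(-354\right) \left(-48\right) = 16992$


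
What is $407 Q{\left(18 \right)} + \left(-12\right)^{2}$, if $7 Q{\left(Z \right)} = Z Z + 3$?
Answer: $\frac{134097}{7} \approx 19157.0$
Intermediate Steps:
$Q{\left(Z \right)} = \frac{3}{7} + \frac{Z^{2}}{7}$ ($Q{\left(Z \right)} = \frac{Z Z + 3}{7} = \frac{Z^{2} + 3}{7} = \frac{3 + Z^{2}}{7} = \frac{3}{7} + \frac{Z^{2}}{7}$)
$407 Q{\left(18 \right)} + \left(-12\right)^{2} = 407 \left(\frac{3}{7} + \frac{18^{2}}{7}\right) + \left(-12\right)^{2} = 407 \left(\frac{3}{7} + \frac{1}{7} \cdot 324\right) + 144 = 407 \left(\frac{3}{7} + \frac{324}{7}\right) + 144 = 407 \cdot \frac{327}{7} + 144 = \frac{133089}{7} + 144 = \frac{134097}{7}$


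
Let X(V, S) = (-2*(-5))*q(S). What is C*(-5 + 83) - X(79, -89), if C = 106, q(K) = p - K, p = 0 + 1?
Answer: 7368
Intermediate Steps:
p = 1
q(K) = 1 - K
X(V, S) = 10 - 10*S (X(V, S) = (-2*(-5))*(1 - S) = 10*(1 - S) = 10 - 10*S)
C*(-5 + 83) - X(79, -89) = 106*(-5 + 83) - (10 - 10*(-89)) = 106*78 - (10 + 890) = 8268 - 1*900 = 8268 - 900 = 7368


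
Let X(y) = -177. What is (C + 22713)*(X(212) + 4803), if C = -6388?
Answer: 75519450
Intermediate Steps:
(C + 22713)*(X(212) + 4803) = (-6388 + 22713)*(-177 + 4803) = 16325*4626 = 75519450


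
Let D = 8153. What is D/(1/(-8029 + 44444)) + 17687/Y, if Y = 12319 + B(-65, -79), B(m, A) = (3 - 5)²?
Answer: 3658593910572/12323 ≈ 2.9689e+8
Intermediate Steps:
B(m, A) = 4 (B(m, A) = (-2)² = 4)
Y = 12323 (Y = 12319 + 4 = 12323)
D/(1/(-8029 + 44444)) + 17687/Y = 8153/(1/(-8029 + 44444)) + 17687/12323 = 8153/(1/36415) + 17687*(1/12323) = 8153/(1/36415) + 17687/12323 = 8153*36415 + 17687/12323 = 296891495 + 17687/12323 = 3658593910572/12323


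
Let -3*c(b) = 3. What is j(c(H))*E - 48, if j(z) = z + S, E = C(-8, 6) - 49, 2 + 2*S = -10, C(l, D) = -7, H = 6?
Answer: 344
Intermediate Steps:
S = -6 (S = -1 + (½)*(-10) = -1 - 5 = -6)
c(b) = -1 (c(b) = -⅓*3 = -1)
E = -56 (E = -7 - 49 = -56)
j(z) = -6 + z (j(z) = z - 6 = -6 + z)
j(c(H))*E - 48 = (-6 - 1)*(-56) - 48 = -7*(-56) - 48 = 392 - 48 = 344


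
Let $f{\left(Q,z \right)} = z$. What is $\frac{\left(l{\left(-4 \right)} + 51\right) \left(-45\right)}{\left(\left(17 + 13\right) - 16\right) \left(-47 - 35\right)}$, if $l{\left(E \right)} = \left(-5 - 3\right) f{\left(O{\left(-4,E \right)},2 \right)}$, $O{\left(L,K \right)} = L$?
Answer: $\frac{225}{164} \approx 1.372$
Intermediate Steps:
$l{\left(E \right)} = -16$ ($l{\left(E \right)} = \left(-5 - 3\right) 2 = \left(-8\right) 2 = -16$)
$\frac{\left(l{\left(-4 \right)} + 51\right) \left(-45\right)}{\left(\left(17 + 13\right) - 16\right) \left(-47 - 35\right)} = \frac{\left(-16 + 51\right) \left(-45\right)}{\left(\left(17 + 13\right) - 16\right) \left(-47 - 35\right)} = \frac{35 \left(-45\right)}{\left(30 - 16\right) \left(-82\right)} = - \frac{1575}{14 \left(-82\right)} = - \frac{1575}{-1148} = \left(-1575\right) \left(- \frac{1}{1148}\right) = \frac{225}{164}$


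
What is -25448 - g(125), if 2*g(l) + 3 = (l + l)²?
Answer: -113393/2 ≈ -56697.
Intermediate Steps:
g(l) = -3/2 + 2*l² (g(l) = -3/2 + (l + l)²/2 = -3/2 + (2*l)²/2 = -3/2 + (4*l²)/2 = -3/2 + 2*l²)
-25448 - g(125) = -25448 - (-3/2 + 2*125²) = -25448 - (-3/2 + 2*15625) = -25448 - (-3/2 + 31250) = -25448 - 1*62497/2 = -25448 - 62497/2 = -113393/2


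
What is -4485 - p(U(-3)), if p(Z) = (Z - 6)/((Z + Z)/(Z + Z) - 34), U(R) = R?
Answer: -49338/11 ≈ -4485.3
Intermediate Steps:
p(Z) = 2/11 - Z/33 (p(Z) = (-6 + Z)/((2*Z)/((2*Z)) - 34) = (-6 + Z)/((2*Z)*(1/(2*Z)) - 34) = (-6 + Z)/(1 - 34) = (-6 + Z)/(-33) = (-6 + Z)*(-1/33) = 2/11 - Z/33)
-4485 - p(U(-3)) = -4485 - (2/11 - 1/33*(-3)) = -4485 - (2/11 + 1/11) = -4485 - 1*3/11 = -4485 - 3/11 = -49338/11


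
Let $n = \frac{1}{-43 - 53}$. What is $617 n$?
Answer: $- \frac{617}{96} \approx -6.4271$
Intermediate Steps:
$n = - \frac{1}{96}$ ($n = \frac{1}{-96} = - \frac{1}{96} \approx -0.010417$)
$617 n = 617 \left(- \frac{1}{96}\right) = - \frac{617}{96}$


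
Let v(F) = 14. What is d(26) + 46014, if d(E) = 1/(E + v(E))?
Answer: 1840561/40 ≈ 46014.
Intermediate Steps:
d(E) = 1/(14 + E) (d(E) = 1/(E + 14) = 1/(14 + E))
d(26) + 46014 = 1/(14 + 26) + 46014 = 1/40 + 46014 = 1840561/40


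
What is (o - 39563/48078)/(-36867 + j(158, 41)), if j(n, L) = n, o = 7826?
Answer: -376218865/1764895302 ≈ -0.21317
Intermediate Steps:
(o - 39563/48078)/(-36867 + j(158, 41)) = (7826 - 39563/48078)/(-36867 + 158) = (7826 - 39563*1/48078)/(-36709) = (7826 - 39563/48078)*(-1/36709) = (376218865/48078)*(-1/36709) = -376218865/1764895302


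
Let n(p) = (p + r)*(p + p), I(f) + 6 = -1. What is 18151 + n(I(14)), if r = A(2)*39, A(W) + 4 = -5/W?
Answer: 21798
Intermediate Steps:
I(f) = -7 (I(f) = -6 - 1 = -7)
A(W) = -4 - 5/W
r = -507/2 (r = (-4 - 5/2)*39 = -13/2*39 = -507/2 ≈ -253.50)
n(p) = 2*p*(-507/2 + p) (n(p) = (p - 507/2)*(p + p) = (-507/2 + p)*(2*p) = 2*p*(-507/2 + p))
18151 + n(I(14)) = 18151 - 7*(-507 + 2*(-7)) = 18151 - 7*(-507 - 14) = 18151 - 7*(-521) = 18151 + 3647 = 21798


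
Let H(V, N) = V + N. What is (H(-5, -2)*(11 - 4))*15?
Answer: -735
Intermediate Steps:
H(V, N) = N + V
(H(-5, -2)*(11 - 4))*15 = ((-2 - 5)*(11 - 4))*15 = -7*7*15 = -49*15 = -735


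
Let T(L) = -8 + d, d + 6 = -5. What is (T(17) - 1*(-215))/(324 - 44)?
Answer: 7/10 ≈ 0.70000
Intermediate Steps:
d = -11 (d = -6 - 5 = -11)
T(L) = -19 (T(L) = -8 - 11 = -19)
(T(17) - 1*(-215))/(324 - 44) = (-19 - 1*(-215))/(324 - 44) = (-19 + 215)/280 = 196*(1/280) = 7/10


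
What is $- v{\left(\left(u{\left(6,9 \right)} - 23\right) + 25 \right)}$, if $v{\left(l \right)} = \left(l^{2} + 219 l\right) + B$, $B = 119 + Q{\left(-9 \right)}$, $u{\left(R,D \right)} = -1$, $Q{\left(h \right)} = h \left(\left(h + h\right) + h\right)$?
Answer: $-582$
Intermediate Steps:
$Q{\left(h \right)} = 3 h^{2}$ ($Q{\left(h \right)} = h \left(2 h + h\right) = h 3 h = 3 h^{2}$)
$B = 362$ ($B = 119 + 3 \left(-9\right)^{2} = 119 + 3 \cdot 81 = 119 + 243 = 362$)
$v{\left(l \right)} = 362 + l^{2} + 219 l$ ($v{\left(l \right)} = \left(l^{2} + 219 l\right) + 362 = 362 + l^{2} + 219 l$)
$- v{\left(\left(u{\left(6,9 \right)} - 23\right) + 25 \right)} = - (362 + \left(\left(-1 - 23\right) + 25\right)^{2} + 219 \left(\left(-1 - 23\right) + 25\right)) = - (362 + \left(-24 + 25\right)^{2} + 219 \left(-24 + 25\right)) = - (362 + 1^{2} + 219 \cdot 1) = - (362 + 1 + 219) = \left(-1\right) 582 = -582$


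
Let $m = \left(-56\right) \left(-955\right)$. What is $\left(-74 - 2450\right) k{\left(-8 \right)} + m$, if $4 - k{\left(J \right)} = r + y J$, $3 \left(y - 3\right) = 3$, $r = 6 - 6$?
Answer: $-37384$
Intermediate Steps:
$r = 0$ ($r = 6 - 6 = 0$)
$y = 4$ ($y = 3 + \frac{1}{3} \cdot 3 = 3 + 1 = 4$)
$k{\left(J \right)} = 4 - 4 J$ ($k{\left(J \right)} = 4 - \left(0 + 4 J\right) = 4 - 4 J$)
$m = 53480$
$\left(-74 - 2450\right) k{\left(-8 \right)} + m = \left(-74 - 2450\right) \left(4 - -32\right) + 53480 = \left(-74 - 2450\right) \left(4 + 32\right) + 53480 = \left(-2524\right) 36 + 53480 = -90864 + 53480 = -37384$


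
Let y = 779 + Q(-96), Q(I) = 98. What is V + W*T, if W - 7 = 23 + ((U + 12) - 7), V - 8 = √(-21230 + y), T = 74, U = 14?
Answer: 3634 + I*√20353 ≈ 3634.0 + 142.66*I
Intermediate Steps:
y = 877 (y = 779 + 98 = 877)
V = 8 + I*√20353 (V = 8 + √(-21230 + 877) = 8 + √(-20353) = 8 + I*√20353 ≈ 8.0 + 142.66*I)
W = 49 (W = 7 + (23 + ((14 + 12) - 7)) = 7 + (23 + (26 - 7)) = 7 + (23 + 19) = 7 + 42 = 49)
V + W*T = (8 + I*√20353) + 49*74 = (8 + I*√20353) + 3626 = 3634 + I*√20353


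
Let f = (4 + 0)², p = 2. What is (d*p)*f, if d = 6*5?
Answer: 960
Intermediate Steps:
d = 30
f = 16 (f = 4² = 16)
(d*p)*f = (30*2)*16 = 60*16 = 960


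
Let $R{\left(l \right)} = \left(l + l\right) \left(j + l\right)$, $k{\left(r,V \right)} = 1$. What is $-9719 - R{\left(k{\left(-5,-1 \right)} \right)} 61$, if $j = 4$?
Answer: $-10329$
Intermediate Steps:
$R{\left(l \right)} = 2 l \left(4 + l\right)$ ($R{\left(l \right)} = \left(l + l\right) \left(4 + l\right) = 2 l \left(4 + l\right)$)
$-9719 - R{\left(k{\left(-5,-1 \right)} \right)} 61 = -9719 - 2 \cdot 1 \left(4 + 1\right) 61 = -9719 - 2 \cdot 1 \cdot 5 \cdot 61 = -9719 - 10 \cdot 61 = -9719 - 610 = -10329$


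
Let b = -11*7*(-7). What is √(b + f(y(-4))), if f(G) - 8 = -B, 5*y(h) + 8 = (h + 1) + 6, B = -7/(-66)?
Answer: √2382270/66 ≈ 23.386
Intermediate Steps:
b = 539 (b = -77*(-7) = 539)
B = 7/66 (B = -7*(-1/66) = 7/66 ≈ 0.10606)
y(h) = -⅕ + h/5 (y(h) = -8/5 + ((h + 1) + 6)/5 = -8/5 + ((1 + h) + 6)/5 = -8/5 + (7 + h)/5 = -8/5 + (7/5 + h/5) = -⅕ + h/5)
f(G) = 521/66 (f(G) = 8 - 1*7/66 = 8 - 7/66 = 521/66)
√(b + f(y(-4))) = √(539 + 521/66) = √(36095/66) = √2382270/66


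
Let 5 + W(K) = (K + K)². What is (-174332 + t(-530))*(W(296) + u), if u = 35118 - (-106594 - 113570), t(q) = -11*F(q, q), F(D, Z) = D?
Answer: -102068569982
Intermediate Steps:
t(q) = -11*q
W(K) = -5 + 4*K² (W(K) = -5 + (K + K)² = -5 + (2*K)² = -5 + 4*K²)
u = 255282 (u = 35118 - 1*(-220164) = 35118 + 220164 = 255282)
(-174332 + t(-530))*(W(296) + u) = (-174332 - 11*(-530))*((-5 + 4*296²) + 255282) = (-174332 + 5830)*((-5 + 4*87616) + 255282) = -168502*((-5 + 350464) + 255282) = -168502*(350459 + 255282) = -168502*605741 = -102068569982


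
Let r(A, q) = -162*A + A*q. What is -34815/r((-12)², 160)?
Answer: 11605/96 ≈ 120.89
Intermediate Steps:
-34815/r((-12)², 160) = -34815*1/(144*(-162 + 160)) = -34815/(144*(-2)) = -34815/(-288) = -34815*(-1/288) = 11605/96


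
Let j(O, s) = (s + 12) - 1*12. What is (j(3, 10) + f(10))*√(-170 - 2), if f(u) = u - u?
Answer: 20*I*√43 ≈ 131.15*I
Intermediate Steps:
f(u) = 0
j(O, s) = s (j(O, s) = (12 + s) - 12 = s)
(j(3, 10) + f(10))*√(-170 - 2) = (10 + 0)*√(-170 - 2) = 10*√(-172) = 10*(2*I*√43) = 20*I*√43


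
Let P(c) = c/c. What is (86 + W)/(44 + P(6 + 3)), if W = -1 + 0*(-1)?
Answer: 17/9 ≈ 1.8889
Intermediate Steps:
W = -1 (W = -1 + 0 = -1)
P(c) = 1
(86 + W)/(44 + P(6 + 3)) = (86 - 1)/(44 + 1) = 85/45 = 85*(1/45) = 17/9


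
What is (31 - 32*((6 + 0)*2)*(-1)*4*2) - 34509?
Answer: -31406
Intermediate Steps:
(31 - 32*((6 + 0)*2)*(-1)*4*2) - 34509 = (31 - 32*(6*2)*(-1)*8) - 34509 = (31 - 32*12*(-1)*8) - 34509 = (31 - (-384)*8) - 34509 = (31 - 32*(-96)) - 34509 = (31 + 3072) - 34509 = 3103 - 34509 = -31406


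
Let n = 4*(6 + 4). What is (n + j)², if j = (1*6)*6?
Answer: 5776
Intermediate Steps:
j = 36 (j = 6*6 = 36)
n = 40 (n = 4*10 = 40)
(n + j)² = (40 + 36)² = 76² = 5776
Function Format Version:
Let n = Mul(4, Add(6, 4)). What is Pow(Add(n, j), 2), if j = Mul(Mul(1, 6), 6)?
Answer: 5776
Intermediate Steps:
j = 36 (j = Mul(6, 6) = 36)
n = 40 (n = Mul(4, 10) = 40)
Pow(Add(n, j), 2) = Pow(Add(40, 36), 2) = Pow(76, 2) = 5776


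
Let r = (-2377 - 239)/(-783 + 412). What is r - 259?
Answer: -93473/371 ≈ -251.95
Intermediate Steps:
r = 2616/371 (r = -2616/(-371) = -2616*(-1/371) = 2616/371 ≈ 7.0512)
r - 259 = 2616/371 - 259 = -93473/371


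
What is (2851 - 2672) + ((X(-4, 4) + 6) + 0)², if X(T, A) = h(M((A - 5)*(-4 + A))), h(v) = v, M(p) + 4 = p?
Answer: 183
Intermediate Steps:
M(p) = -4 + p
X(T, A) = -4 + (-5 + A)*(-4 + A) (X(T, A) = -4 + (A - 5)*(-4 + A) = -4 + (-5 + A)*(-4 + A))
(2851 - 2672) + ((X(-4, 4) + 6) + 0)² = (2851 - 2672) + (((16 + 4² - 9*4) + 6) + 0)² = 179 + (((16 + 16 - 36) + 6) + 0)² = 179 + ((-4 + 6) + 0)² = 179 + (2 + 0)² = 179 + 2² = 179 + 4 = 183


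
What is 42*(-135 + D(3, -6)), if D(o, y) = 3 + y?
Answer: -5796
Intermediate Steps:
42*(-135 + D(3, -6)) = 42*(-135 + (3 - 6)) = 42*(-135 - 3) = 42*(-138) = -5796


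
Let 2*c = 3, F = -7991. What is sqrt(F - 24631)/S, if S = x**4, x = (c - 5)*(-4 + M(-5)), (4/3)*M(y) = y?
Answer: 4096*I*sqrt(32622)/2217373921 ≈ 0.00033364*I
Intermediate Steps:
c = 3/2 (c = (1/2)*3 = 3/2 ≈ 1.5000)
M(y) = 3*y/4
x = 217/8 (x = (3/2 - 5)*(-4 + (3/4)*(-5)) = -7*(-4 - 15/4)/2 = -7/2*(-31/4) = 217/8 ≈ 27.125)
S = 2217373921/4096 (S = (217/8)**4 = 2217373921/4096 ≈ 5.4135e+5)
sqrt(F - 24631)/S = sqrt(-7991 - 24631)/(2217373921/4096) = sqrt(-32622)*(4096/2217373921) = (I*sqrt(32622))*(4096/2217373921) = 4096*I*sqrt(32622)/2217373921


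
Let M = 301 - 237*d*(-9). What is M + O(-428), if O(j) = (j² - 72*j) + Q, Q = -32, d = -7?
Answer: 199338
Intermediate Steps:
M = -14630 (M = 301 - (-1659)*(-9) = 301 - 237*63 = 301 - 14931 = -14630)
O(j) = -32 + j² - 72*j (O(j) = (j² - 72*j) - 32 = -32 + j² - 72*j)
M + O(-428) = -14630 + (-32 + (-428)² - 72*(-428)) = -14630 + (-32 + 183184 + 30816) = -14630 + 213968 = 199338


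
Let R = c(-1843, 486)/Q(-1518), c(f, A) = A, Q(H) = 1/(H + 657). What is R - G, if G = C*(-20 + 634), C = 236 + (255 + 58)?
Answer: -755532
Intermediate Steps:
Q(H) = 1/(657 + H)
C = 549 (C = 236 + 313 = 549)
R = -418446 (R = 486/(1/(657 - 1518)) = 486/(1/(-861)) = 486/(-1/861) = 486*(-861) = -418446)
G = 337086 (G = 549*(-20 + 634) = 549*614 = 337086)
R - G = -418446 - 1*337086 = -418446 - 337086 = -755532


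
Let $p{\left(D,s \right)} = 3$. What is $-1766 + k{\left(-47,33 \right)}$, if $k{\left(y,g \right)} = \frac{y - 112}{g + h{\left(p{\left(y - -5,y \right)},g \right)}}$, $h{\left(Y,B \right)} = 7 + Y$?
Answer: $- \frac{76097}{43} \approx -1769.7$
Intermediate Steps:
$k{\left(y,g \right)} = \frac{-112 + y}{10 + g}$ ($k{\left(y,g \right)} = \frac{y - 112}{g + \left(7 + 3\right)} = \frac{-112 + y}{g + 10} = \frac{-112 + y}{10 + g}$)
$-1766 + k{\left(-47,33 \right)} = -1766 + \frac{-112 - 47}{10 + 33} = -1766 + \frac{1}{43} \left(-159\right) = -1766 - \frac{159}{43} = - \frac{76097}{43}$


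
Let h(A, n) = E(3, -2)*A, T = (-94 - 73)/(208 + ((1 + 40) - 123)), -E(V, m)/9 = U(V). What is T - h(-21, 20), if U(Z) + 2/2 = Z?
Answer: -47795/126 ≈ -379.33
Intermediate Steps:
U(Z) = -1 + Z
E(V, m) = 9 - 9*V (E(V, m) = -9*(-1 + V) = 9 - 9*V)
T = -167/126 (T = -167/(208 + (41 - 123)) = -167/(208 - 82) = -167/126 ≈ -1.3254)
h(A, n) = -18*A (h(A, n) = (9 - 9*3)*A = (9 - 27)*A = -18*A)
T - h(-21, 20) = -167/126 - (-18)*(-21) = -167/126 - 1*378 = -167/126 - 378 = -47795/126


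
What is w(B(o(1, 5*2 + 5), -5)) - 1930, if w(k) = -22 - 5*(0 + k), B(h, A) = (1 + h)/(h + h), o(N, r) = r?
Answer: -5864/3 ≈ -1954.7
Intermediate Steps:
B(h, A) = (1 + h)/(2*h) (B(h, A) = (1 + h)/((2*h)) = (1 + h)*(1/(2*h)) = (1 + h)/(2*h))
w(k) = -22 - 5*k
w(B(o(1, 5*2 + 5), -5)) - 1930 = (-22 - 5*(1 + (5*2 + 5))/(2*(5*2 + 5))) - 1930 = (-22 - 5*(1 + (10 + 5))/(2*(10 + 5))) - 1930 = (-22 - 5*(1 + 15)/(2*15)) - 1930 = (-22 - 5*16/(2*15)) - 1930 = (-22 - 5*8/15) - 1930 = (-22 - 8/3) - 1930 = -74/3 - 1930 = -5864/3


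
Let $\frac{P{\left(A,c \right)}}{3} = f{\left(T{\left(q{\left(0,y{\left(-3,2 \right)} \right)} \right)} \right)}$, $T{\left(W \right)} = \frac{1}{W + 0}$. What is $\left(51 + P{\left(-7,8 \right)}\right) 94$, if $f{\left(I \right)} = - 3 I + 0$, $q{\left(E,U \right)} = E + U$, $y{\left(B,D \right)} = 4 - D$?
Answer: $4371$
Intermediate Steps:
$T{\left(W \right)} = \frac{1}{W}$
$f{\left(I \right)} = - 3 I$
$P{\left(A,c \right)} = - \frac{9}{2}$ ($P{\left(A,c \right)} = 3 \left(- \frac{3}{0 + \left(4 - 2\right)}\right) = 3 \left(- \frac{3}{0 + 2}\right) = 3 \left(- \frac{3}{2}\right) = - \frac{9}{2}$)
$\left(51 + P{\left(-7,8 \right)}\right) 94 = \left(51 - \frac{9}{2}\right) 94 = \frac{93}{2} \cdot 94 = 4371$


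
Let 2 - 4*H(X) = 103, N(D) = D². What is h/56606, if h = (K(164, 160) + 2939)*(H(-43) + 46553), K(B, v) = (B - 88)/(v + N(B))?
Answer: 194725147635/80606944 ≈ 2415.7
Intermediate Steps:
K(B, v) = (-88 + B)/(v + B²) (K(B, v) = (B - 88)/(v + B²) = (-88 + B)/(v + B²))
H(X) = -101/4 (H(X) = ½ - ¼*103 = ½ - 103/4 = -101/4)
h = 194725147635/1424 (h = ((-88 + 164)/(160 + 164²) + 2939)*(-101/4 + 46553) = (76/(160 + 26896) + 2939)*(186111/4) = (76/27056 + 2939)*(186111/4) = ((1/27056)*76 + 2939)*(186111/4) = (1/356 + 2939)*(186111/4) = (1046285/356)*(186111/4) = 194725147635/1424 ≈ 1.3675e+8)
h/56606 = (194725147635/1424)/56606 = (194725147635/1424)*(1/56606) = 194725147635/80606944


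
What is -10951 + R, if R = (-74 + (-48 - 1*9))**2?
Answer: 6210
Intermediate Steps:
R = 17161 (R = (-74 + (-48 - 9))**2 = (-74 - 57)**2 = (-131)**2 = 17161)
-10951 + R = -10951 + 17161 = 6210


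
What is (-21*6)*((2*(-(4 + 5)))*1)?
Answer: 2268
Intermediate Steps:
(-21*6)*((2*(-(4 + 5)))*1) = -126*2*(-1*9) = -126*2*(-9) = -(-2268) = -126*(-18) = 2268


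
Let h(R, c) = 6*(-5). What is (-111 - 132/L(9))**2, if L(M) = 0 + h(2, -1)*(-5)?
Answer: 7823209/625 ≈ 12517.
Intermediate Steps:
h(R, c) = -30
L(M) = 150 (L(M) = 0 - 30*(-5) = 0 + 150 = 150)
(-111 - 132/L(9))**2 = (-111 - 132/150)**2 = (-111 - 132*1/150)**2 = (-111 - 22/25)**2 = (-2797/25)**2 = 7823209/625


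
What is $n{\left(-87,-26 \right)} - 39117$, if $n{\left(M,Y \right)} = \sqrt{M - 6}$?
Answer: $-39117 + i \sqrt{93} \approx -39117.0 + 9.6436 i$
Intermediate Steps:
$n{\left(M,Y \right)} = \sqrt{-6 + M}$
$n{\left(-87,-26 \right)} - 39117 = \sqrt{-6 - 87} - 39117 = \sqrt{-93} - 39117 = i \sqrt{93} - 39117 = -39117 + i \sqrt{93}$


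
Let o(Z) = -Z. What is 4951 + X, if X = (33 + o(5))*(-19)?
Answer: 4419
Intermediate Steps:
X = -532 (X = (33 - 1*5)*(-19) = (33 - 5)*(-19) = 28*(-19) = -532)
4951 + X = 4951 - 532 = 4419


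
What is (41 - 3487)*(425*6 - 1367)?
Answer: -4076618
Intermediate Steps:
(41 - 3487)*(425*6 - 1367) = -3446*(2550 - 1367) = -3446*1183 = -4076618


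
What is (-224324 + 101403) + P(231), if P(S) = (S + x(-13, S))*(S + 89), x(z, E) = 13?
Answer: -44841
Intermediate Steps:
P(S) = (13 + S)*(89 + S) (P(S) = (S + 13)*(S + 89) = (13 + S)*(89 + S))
(-224324 + 101403) + P(231) = (-224324 + 101403) + (1157 + 231² + 102*231) = -122921 + (1157 + 53361 + 23562) = -122921 + 78080 = -44841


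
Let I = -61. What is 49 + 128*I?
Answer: -7759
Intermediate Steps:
49 + 128*I = 49 + 128*(-61) = 49 - 7808 = -7759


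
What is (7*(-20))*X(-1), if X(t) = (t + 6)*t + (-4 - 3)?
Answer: 1680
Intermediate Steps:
X(t) = -7 + t*(6 + t) (X(t) = (6 + t)*t - 7 = t*(6 + t) - 7 = -7 + t*(6 + t))
(7*(-20))*X(-1) = (7*(-20))*(-7 + (-1)² + 6*(-1)) = -140*(-7 + 1 - 6) = -140*(-12) = 1680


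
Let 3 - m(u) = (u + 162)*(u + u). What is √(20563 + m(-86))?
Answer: 11*√278 ≈ 183.41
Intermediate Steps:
m(u) = 3 - 2*u*(162 + u) (m(u) = 3 - (u + 162)*(u + u) = 3 - (162 + u)*2*u = 3 - 2*u*(162 + u))
√(20563 + m(-86)) = √(20563 + (3 - 324*(-86) - 2*(-86)²)) = √(20563 + (3 + 27864 - 2*7396)) = √(20563 + (3 + 27864 - 14792)) = √(20563 + 13075) = √33638 = 11*√278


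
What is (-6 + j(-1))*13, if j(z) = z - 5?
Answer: -156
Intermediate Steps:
j(z) = -5 + z
(-6 + j(-1))*13 = (-6 + (-5 - 1))*13 = (-6 - 6)*13 = -12*13 = -156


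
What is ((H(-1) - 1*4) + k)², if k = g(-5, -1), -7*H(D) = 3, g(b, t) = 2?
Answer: 289/49 ≈ 5.8980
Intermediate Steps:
H(D) = -3/7 (H(D) = -⅐*3 = -3/7)
k = 2
((H(-1) - 1*4) + k)² = ((-3/7 - 1*4) + 2)² = ((-3/7 - 4) + 2)² = (-31/7 + 2)² = (-17/7)² = 289/49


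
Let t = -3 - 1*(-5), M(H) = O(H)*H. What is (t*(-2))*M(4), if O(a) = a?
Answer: -64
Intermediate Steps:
M(H) = H² (M(H) = H*H = H²)
t = 2 (t = -3 + 5 = 2)
(t*(-2))*M(4) = (2*(-2))*4² = -4*16 = -64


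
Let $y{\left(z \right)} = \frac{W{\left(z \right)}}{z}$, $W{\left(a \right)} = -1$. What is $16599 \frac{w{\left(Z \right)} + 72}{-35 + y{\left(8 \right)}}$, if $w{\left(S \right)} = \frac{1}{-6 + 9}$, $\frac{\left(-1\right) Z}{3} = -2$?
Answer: $- \frac{9605288}{281} \approx -34183.0$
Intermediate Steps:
$Z = 6$ ($Z = \left(-3\right) \left(-2\right) = 6$)
$w{\left(S \right)} = \frac{1}{3}$
$y{\left(z \right)} = - \frac{1}{z}$
$16599 \frac{w{\left(Z \right)} + 72}{-35 + y{\left(8 \right)}} = 16599 \frac{\frac{1}{3} + 72}{-35 - \frac{1}{8}} = 16599 \frac{217}{3 \left(-35 - \frac{1}{8}\right)} = 16599 \frac{217}{3 \left(- \frac{281}{8}\right)} = 16599 \cdot \frac{217}{3} \left(- \frac{8}{281}\right) = 16599 \left(- \frac{1736}{843}\right) = - \frac{9605288}{281}$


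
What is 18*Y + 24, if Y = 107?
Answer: 1950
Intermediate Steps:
18*Y + 24 = 18*107 + 24 = 1926 + 24 = 1950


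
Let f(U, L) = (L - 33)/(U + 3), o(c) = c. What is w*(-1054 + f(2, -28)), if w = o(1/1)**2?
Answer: -5331/5 ≈ -1066.2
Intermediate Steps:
f(U, L) = (-33 + L)/(3 + U)
w = 1 (w = (1/1)**2 = 1**2 = 1)
w*(-1054 + f(2, -28)) = 1*(-1054 + (-33 - 28)/(3 + 2)) = 1*(-1054 - 61/5) = 1*(-5331/5) = -5331/5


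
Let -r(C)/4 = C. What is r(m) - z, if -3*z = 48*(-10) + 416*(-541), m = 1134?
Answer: -239144/3 ≈ -79715.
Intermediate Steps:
r(C) = -4*C
z = 225536/3 (z = -(48*(-10) + 416*(-541))/3 = -(-480 - 225056)/3 = -⅓*(-225536) = 225536/3 ≈ 75179.)
r(m) - z = -4*1134 - 1*225536/3 = -4536 - 225536/3 = -239144/3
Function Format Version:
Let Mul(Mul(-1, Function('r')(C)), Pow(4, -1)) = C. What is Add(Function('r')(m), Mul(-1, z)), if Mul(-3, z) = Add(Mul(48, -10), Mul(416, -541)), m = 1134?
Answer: Rational(-239144, 3) ≈ -79715.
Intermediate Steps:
Function('r')(C) = Mul(-4, C)
z = Rational(225536, 3) (z = Mul(Rational(-1, 3), Add(Mul(48, -10), Mul(416, -541))) = Mul(Rational(-1, 3), Add(-480, -225056)) = Mul(Rational(-1, 3), -225536) = Rational(225536, 3) ≈ 75179.)
Add(Function('r')(m), Mul(-1, z)) = Add(Mul(-4, 1134), Mul(-1, Rational(225536, 3))) = Add(-4536, Rational(-225536, 3)) = Rational(-239144, 3)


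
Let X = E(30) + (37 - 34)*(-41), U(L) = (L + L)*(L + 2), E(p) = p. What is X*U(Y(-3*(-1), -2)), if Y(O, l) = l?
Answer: 0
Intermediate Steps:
U(L) = 2*L*(2 + L) (U(L) = (2*L)*(2 + L) = 2*L*(2 + L))
X = -93 (X = 30 + (37 - 34)*(-41) = 30 + 3*(-41) = 30 - 123 = -93)
X*U(Y(-3*(-1), -2)) = -186*(-2)*(2 - 2) = -186*(-2)*0 = -93*0 = 0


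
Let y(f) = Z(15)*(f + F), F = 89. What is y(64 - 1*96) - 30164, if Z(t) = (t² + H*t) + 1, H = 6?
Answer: -12152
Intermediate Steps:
Z(t) = 1 + t² + 6*t (Z(t) = (t² + 6*t) + 1 = 1 + t² + 6*t)
y(f) = 28124 + 316*f (y(f) = (1 + 15² + 6*15)*(f + 89) = (1 + 225 + 90)*(89 + f) = 316*(89 + f) = 28124 + 316*f)
y(64 - 1*96) - 30164 = (28124 + 316*(64 - 1*96)) - 30164 = (28124 + 316*(64 - 96)) - 30164 = (28124 + 316*(-32)) - 30164 = (28124 - 10112) - 30164 = 18012 - 30164 = -12152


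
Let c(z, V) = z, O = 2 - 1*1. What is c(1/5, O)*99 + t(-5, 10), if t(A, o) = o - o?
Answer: 99/5 ≈ 19.800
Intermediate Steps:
O = 1 (O = 2 - 1 = 1)
t(A, o) = 0
c(1/5, O)*99 + t(-5, 10) = 99/5 + 0 = 99/5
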